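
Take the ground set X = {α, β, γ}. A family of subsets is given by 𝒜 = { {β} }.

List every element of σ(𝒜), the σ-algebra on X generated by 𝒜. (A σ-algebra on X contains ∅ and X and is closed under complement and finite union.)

Begin from { {}, {β}, X } (that is, 𝒜 plus ∅ and X).
Pass 1. New:
  {α,γ}  = ᶜ of {β}
  (now 4)
Pass 2: closed — nothing new.

|σ(𝒜)| = 4.  σ(𝒜) = { {}, {β}, {α,γ}, X }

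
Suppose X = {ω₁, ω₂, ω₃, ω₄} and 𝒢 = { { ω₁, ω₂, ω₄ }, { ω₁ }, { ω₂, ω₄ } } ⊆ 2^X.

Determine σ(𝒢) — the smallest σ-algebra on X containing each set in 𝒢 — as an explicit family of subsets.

σ(𝒢) = { ∅, { ω₁ }, { ω₃ }, { ω₁, ω₃ }, { ω₂, ω₄ }, { ω₁, ω₂, ω₄ }, { ω₂, ω₃, ω₄ }, X }

Working:
Start: 𝒢 ∪ {∅, X} = { ∅, { ω₁ }, { ω₂, ω₄ }, { ω₁, ω₂, ω₄ }, X }.
Round 1: 3 new —
  { ω₃ }  = X∖{ ω₁, ω₂, ω₄ }
  { ω₁, ω₃ }  = X∖{ ω₂, ω₄ }
  { ω₂, ω₃, ω₄ }  = X∖{ ω₁ }
  (now 8)
Round 2: already closed under ᶜ and ∪.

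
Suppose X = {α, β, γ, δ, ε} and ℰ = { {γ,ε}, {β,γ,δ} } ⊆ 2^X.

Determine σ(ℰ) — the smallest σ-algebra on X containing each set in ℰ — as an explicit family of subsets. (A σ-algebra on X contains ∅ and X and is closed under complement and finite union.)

Begin from { ∅, {γ,ε}, {β,γ,δ}, X } (that is, ℰ plus ∅ and X).
Pass 1: +3 →
  {α,ε}  = ᶜ of {β,γ,δ}
  {α,β,δ}  = ᶜ of {γ,ε}
  {β,γ,δ,ε}  = {γ,ε} ∪ {β,γ,δ}
  [7 total]
Pass 2: +4 →
  {α}  = ᶜ of {β,γ,δ,ε}
  {α,γ,ε}  = {α,ε} ∪ {γ,ε}
  {α,β,γ,δ}  = {β,γ,δ} ∪ {α,β,δ}
  {α,β,δ,ε}  = {α,ε} ∪ {α,β,δ}
  [11 total]
Pass 3. New:
  {γ}  = ᶜ of {α,β,δ,ε}
  {ε}  = ᶜ of {α,β,γ,δ}
  {β,δ}  = ᶜ of {α,γ,ε}
  [14 total]
Pass 4. New:
  {α,γ}  = {γ} ∪ {α}
  {β,δ,ε}  = {β,δ} ∪ {ε}
  [16 total]
Pass 5: already closed under ᶜ and ∪.

σ(ℰ) = { ∅, {α}, {γ}, {ε}, {α,γ}, {α,ε}, {β,δ}, {γ,ε}, {α,β,δ}, {α,γ,ε}, {β,γ,δ}, {β,δ,ε}, {α,β,γ,δ}, {α,β,δ,ε}, {β,γ,δ,ε}, X }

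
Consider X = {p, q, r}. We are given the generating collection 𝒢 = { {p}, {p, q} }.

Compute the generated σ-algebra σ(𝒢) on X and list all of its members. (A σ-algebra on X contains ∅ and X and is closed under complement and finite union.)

Answer: σ(𝒢) = { {}, {p}, {q}, {r}, {p, q}, {p, r}, {q, r}, X }

Trace:
Seed the family with 𝒢 together with ∅ and X: { {}, {p}, {p, q}, X }.
Pass 1 (2 new):
  {r}  = {p, q}ᶜ
  {q, r}  = {p}ᶜ
  (now 6)
Pass 2 (1 new):
  {p, r}  = {r} ∪ {p}
  (now 7)
Pass 3: 1 new —
  {q}  = {p, r}ᶜ
  (now 8)
Pass 4: already closed under ᶜ and ∪.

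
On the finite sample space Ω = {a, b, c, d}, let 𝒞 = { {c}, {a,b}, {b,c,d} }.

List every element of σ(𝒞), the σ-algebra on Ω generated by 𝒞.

|σ(𝒞)| = 16.  σ(𝒞) = { {}, {a}, {b}, {c}, {d}, {a,b}, {a,c}, {a,d}, {b,c}, {b,d}, {c,d}, {a,b,c}, {a,b,d}, {a,c,d}, {b,c,d}, Ω }

Check:
Begin from { {}, {c}, {a,b}, {b,c,d}, Ω } (that is, 𝒞 plus ∅ and Ω).
Pass 1: +4 →
  {a}  = Ω∖{b,c,d}
  {c,d}  = Ω∖{a,b}
  {a,b,c}  = {c} ∪ {a,b}
  {a,b,d}  = Ω∖{c}
  — 9 sets.
Pass 2: 3 new —
  {d}  = Ω∖{a,b,c}
  {a,c}  = {c} ∪ {a}
  {a,c,d}  = {c,d} ∪ {a}
  — 12 sets.
Pass 3: 3 new —
  {b}  = Ω∖{a,c,d}
  {a,d}  = {d} ∪ {a}
  {b,d}  = Ω∖{a,c}
  — 15 sets.
Pass 4 (1 new):
  {b,c}  = Ω∖{a,d}
  — 16 sets.
After Pass 5 the family is unchanged; done.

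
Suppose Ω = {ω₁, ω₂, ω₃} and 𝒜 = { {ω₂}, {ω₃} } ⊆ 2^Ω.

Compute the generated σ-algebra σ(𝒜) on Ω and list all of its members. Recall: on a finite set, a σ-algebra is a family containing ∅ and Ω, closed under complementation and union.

Start: 𝒜 ∪ {∅, Ω} = { {}, {ω₂}, {ω₃}, Ω }.
Iteration 1: 3 new —
  {ω₁,ω₂}  = {ω₃}ᶜ
  {ω₁,ω₃}  = {ω₂}ᶜ
  {ω₂,ω₃}  = {ω₃} ∪ {ω₂}
  — 7 sets.
Iteration 2. New:
  {ω₁}  = {ω₂,ω₃}ᶜ
  — 8 sets.
Iteration 3: stable.

σ(𝒜) = { {}, {ω₁}, {ω₂}, {ω₃}, {ω₁,ω₂}, {ω₁,ω₃}, {ω₂,ω₃}, Ω }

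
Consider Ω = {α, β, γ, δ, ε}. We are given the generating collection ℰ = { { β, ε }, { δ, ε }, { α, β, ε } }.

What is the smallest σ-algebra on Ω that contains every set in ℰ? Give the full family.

σ(ℰ) = { {}, { α }, { β }, { γ }, { δ }, { ε }, { α, β }, { α, γ }, { α, δ }, { α, ε }, { β, γ }, { β, δ }, { β, ε }, { γ, δ }, { γ, ε }, { δ, ε }, { α, β, γ }, { α, β, δ }, { α, β, ε }, { α, γ, δ }, { α, γ, ε }, { α, δ, ε }, { β, γ, δ }, { β, γ, ε }, { β, δ, ε }, { γ, δ, ε }, { α, β, γ, δ }, { α, β, γ, ε }, { α, β, δ, ε }, { α, γ, δ, ε }, { β, γ, δ, ε }, Ω }

Trace:
Seed the family with ℰ together with ∅ and Ω: { {}, { β, ε }, { δ, ε }, { α, β, ε }, Ω }.
Iteration 1: 5 new —
  { γ, δ }  = complement { α, β, ε }
  { α, β, γ }  = complement { δ, ε }
  { α, γ, δ }  = complement { β, ε }
  { β, δ, ε }  = { δ, ε } ∪ { β, ε }
  { α, β, δ, ε }  = { δ, ε } ∪ { α, β, ε }
  (now 10)
Iteration 2 adds 7:
  { γ }  = complement { α, β, δ, ε }
  { α, γ }  = complement { β, δ, ε }
  { γ, δ, ε }  = { γ, δ } ∪ { δ, ε }
  { α, β, γ, δ }  = { γ, δ } ∪ { α, β, γ }
  { α, β, γ, ε }  = { β, ε } ∪ { α, β, γ }
  { α, γ, δ, ε }  = { δ, ε } ∪ { α, γ, δ }
  { β, γ, δ, ε }  = { β, ε } ∪ { γ, δ }
  (now 17)
Iteration 3 adds 6:
  { α }  = complement { β, γ, δ, ε }
  { β }  = complement { α, γ, δ, ε }
  { δ }  = complement { α, β, γ, ε }
  { ε }  = complement { α, β, γ, δ }
  { α, β }  = complement { γ, δ, ε }
  { β, γ, ε }  = { γ } ∪ { β, ε }
  (now 23)
Iteration 4: 9 new —
  { α, δ }  = complement { β, γ, ε }
  { α, ε }  = { ε } ∪ { α }
  { β, γ }  = { β } ∪ { γ }
  { β, δ }  = { β } ∪ { δ }
  { γ, ε }  = { ε } ∪ { γ }
  { α, β, δ }  = { α, β } ∪ { δ }
  { α, γ, ε }  = { ε } ∪ { α, γ }
  { α, δ, ε }  = { δ, ε } ∪ { α }
  { β, γ, δ }  = { γ, δ } ∪ { β }
  (now 32)
Iteration 5 adds nothing — fixpoint reached.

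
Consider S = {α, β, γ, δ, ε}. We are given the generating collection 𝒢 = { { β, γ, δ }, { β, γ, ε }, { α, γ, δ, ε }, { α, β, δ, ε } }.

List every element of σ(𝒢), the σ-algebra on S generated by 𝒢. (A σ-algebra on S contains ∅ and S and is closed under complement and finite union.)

σ(𝒢) = { ∅, { α }, { β }, { γ }, { δ }, { ε }, { α, β }, { α, γ }, { α, δ }, { α, ε }, { β, γ }, { β, δ }, { β, ε }, { γ, δ }, { γ, ε }, { δ, ε }, { α, β, γ }, { α, β, δ }, { α, β, ε }, { α, γ, δ }, { α, γ, ε }, { α, δ, ε }, { β, γ, δ }, { β, γ, ε }, { β, δ, ε }, { γ, δ, ε }, { α, β, γ, δ }, { α, β, γ, ε }, { α, β, δ, ε }, { α, γ, δ, ε }, { β, γ, δ, ε }, S }

Derivation:
Start: 𝒢 ∪ {∅, S} = { ∅, { β, γ, δ }, { β, γ, ε }, { α, β, δ, ε }, { α, γ, δ, ε }, S }.
Iteration 1 adds 5:
  { β }  = ᶜ of { α, γ, δ, ε }
  { γ }  = ᶜ of { α, β, δ, ε }
  { α, δ }  = ᶜ of { β, γ, ε }
  { α, ε }  = ᶜ of { β, γ, δ }
  { β, γ, δ, ε }  = { β, γ, ε } ∪ { β, γ, δ }
  — 11 sets.
Iteration 2: 9 new —
  { α }  = ᶜ of { β, γ, δ, ε }
  { β, γ }  = { β } ∪ { γ }
  { α, β, δ }  = { β } ∪ { α, δ }
  { α, β, ε }  = { β } ∪ { α, ε }
  { α, γ, δ }  = { γ } ∪ { α, δ }
  { α, γ, ε }  = { γ } ∪ { α, ε }
  { α, δ, ε }  = { α, δ } ∪ { α, ε }
  { α, β, γ, δ }  = { β, γ, δ } ∪ { α, δ }
  { α, β, γ, ε }  = { β, γ, ε } ∪ { α, ε }
  — 20 sets.
Iteration 3 adds 9:
  { δ }  = ᶜ of { α, β, γ, ε }
  { ε }  = ᶜ of { α, β, γ, δ }
  { α, β }  = { β } ∪ { α }
  { α, γ }  = { γ } ∪ { α }
  { β, δ }  = ᶜ of { α, γ, ε }
  { β, ε }  = ᶜ of { α, γ, δ }
  { γ, δ }  = ᶜ of { α, β, ε }
  { γ, ε }  = ᶜ of { α, β, δ }
  { α, β, γ }  = { β, γ } ∪ { α }
  — 29 sets.
Iteration 4: +3 →
  { δ, ε }  = ᶜ of { α, β, γ }
  { β, δ, ε }  = ᶜ of { α, γ }
  { γ, δ, ε }  = ᶜ of { α, β }
  — 32 sets.
Iteration 5: closed — nothing new.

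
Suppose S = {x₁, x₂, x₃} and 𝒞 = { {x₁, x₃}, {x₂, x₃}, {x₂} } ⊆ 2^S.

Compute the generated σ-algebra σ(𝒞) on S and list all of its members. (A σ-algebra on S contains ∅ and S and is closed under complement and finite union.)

Answer: σ(𝒞) = { ∅, {x₁}, {x₂}, {x₃}, {x₁, x₂}, {x₁, x₃}, {x₂, x₃}, S }

Derivation:
Start: 𝒞 ∪ {∅, S} = { ∅, {x₂}, {x₁, x₃}, {x₂, x₃}, S }.
Step 1 (1 new):
  {x₁}  = S∖{x₂, x₃}
  [6 total]
Step 2 (1 new):
  {x₁, x₂}  = {x₂} ∪ {x₁}
  [7 total]
Step 3 adds 1:
  {x₃}  = S∖{x₁, x₂}
  [8 total]
Step 4 adds nothing — fixpoint reached.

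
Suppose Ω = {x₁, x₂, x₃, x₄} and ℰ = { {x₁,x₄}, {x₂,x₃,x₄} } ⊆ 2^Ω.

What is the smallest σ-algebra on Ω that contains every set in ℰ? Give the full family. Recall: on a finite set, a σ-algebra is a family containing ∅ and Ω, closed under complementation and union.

Initial family (4 sets): { {}, {x₁,x₄}, {x₂,x₃,x₄}, Ω }.
Round 1 (2 new):
  {x₁}  = ᶜ of {x₂,x₃,x₄}
  {x₂,x₃}  = ᶜ of {x₁,x₄}
  (now 6)
Round 2 adds 1:
  {x₁,x₂,x₃}  = {x₂,x₃} ∪ {x₁}
  (now 7)
Round 3 (1 new):
  {x₄}  = ᶜ of {x₁,x₂,x₃}
  (now 8)
After Round 4 the family is unchanged; done.

Hence σ(ℰ) has 8 members: { {}, {x₁}, {x₄}, {x₁,x₄}, {x₂,x₃}, {x₁,x₂,x₃}, {x₂,x₃,x₄}, Ω }.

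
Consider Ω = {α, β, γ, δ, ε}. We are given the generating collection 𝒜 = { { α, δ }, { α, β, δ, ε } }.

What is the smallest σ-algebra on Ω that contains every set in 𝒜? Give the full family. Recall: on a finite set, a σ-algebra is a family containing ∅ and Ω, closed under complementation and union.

Begin from { ∅, { α, δ }, { α, β, δ, ε }, Ω } (that is, 𝒜 plus ∅ and Ω).
Step 1. New:
  { γ }  = ᶜ of { α, β, δ, ε }
  { β, γ, ε }  = ᶜ of { α, δ }
Step 2 adds 1:
  { α, γ, δ }  = { γ } ∪ { α, δ }
Step 3: +1 →
  { β, ε }  = ᶜ of { α, γ, δ }
Step 4: closed — nothing new.

|σ(𝒜)| = 8.  σ(𝒜) = { ∅, { γ }, { α, δ }, { β, ε }, { α, γ, δ }, { β, γ, ε }, { α, β, δ, ε }, Ω }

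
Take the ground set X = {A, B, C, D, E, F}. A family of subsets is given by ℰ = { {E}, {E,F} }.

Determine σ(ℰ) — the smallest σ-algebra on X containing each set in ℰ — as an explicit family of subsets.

Take S₀ = ℰ ∪ {∅, X} = { {}, {E}, {E,F}, X }.
Round 1 (2 new):
  {A,B,C,D}  = X∖{E,F}
  {A,B,C,D,F}  = X∖{E}
  |family| = 6
Round 2: 1 new —
  {A,B,C,D,E}  = {A,B,C,D} ∪ {E}
  |family| = 7
Round 3. New:
  {F}  = X∖{A,B,C,D,E}
  |family| = 8
Round 4: stable.

Therefore σ(ℰ) = { {}, {E}, {F}, {E,F}, {A,B,C,D}, {A,B,C,D,E}, {A,B,C,D,F}, X } (|σ(ℰ)| = 8).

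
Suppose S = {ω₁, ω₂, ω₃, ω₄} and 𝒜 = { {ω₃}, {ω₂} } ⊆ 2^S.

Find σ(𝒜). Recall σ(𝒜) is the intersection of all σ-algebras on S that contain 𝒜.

Initial family (4 sets): { {}, {ω₂}, {ω₃}, S }.
Iteration 1: 3 new —
  {ω₂,ω₃}  = {ω₃} ∪ {ω₂}
  {ω₁,ω₂,ω₄}  = complement {ω₃}
  {ω₁,ω₃,ω₄}  = complement {ω₂}
  [7 total]
Iteration 2: +1 →
  {ω₁,ω₄}  = complement {ω₂,ω₃}
  [8 total]
Iteration 3: stable.

σ(𝒜) = { {}, {ω₂}, {ω₃}, {ω₁,ω₄}, {ω₂,ω₃}, {ω₁,ω₂,ω₄}, {ω₁,ω₃,ω₄}, S }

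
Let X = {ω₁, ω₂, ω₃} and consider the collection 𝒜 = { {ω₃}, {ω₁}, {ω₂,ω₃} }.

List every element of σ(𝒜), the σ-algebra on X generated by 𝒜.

Take S₀ = 𝒜 ∪ {∅, X} = { {}, {ω₁}, {ω₃}, {ω₂,ω₃}, X }.
Round 1: +2 →
  {ω₁,ω₂}  = complement {ω₃}
  {ω₁,ω₃}  = {ω₃} ∪ {ω₁}
  — 7 sets.
Round 2: 1 new —
  {ω₂}  = complement {ω₁,ω₃}
  — 8 sets.
Round 3: already closed under ᶜ and ∪.

|σ(𝒜)| = 8.  σ(𝒜) = { {}, {ω₁}, {ω₂}, {ω₃}, {ω₁,ω₂}, {ω₁,ω₃}, {ω₂,ω₃}, X }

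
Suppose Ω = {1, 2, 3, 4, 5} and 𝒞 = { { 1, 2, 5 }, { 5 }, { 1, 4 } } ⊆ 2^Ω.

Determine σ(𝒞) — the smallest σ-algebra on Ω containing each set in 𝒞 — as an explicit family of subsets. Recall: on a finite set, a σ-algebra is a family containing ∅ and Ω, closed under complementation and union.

σ(𝒞) = { {}, { 1 }, { 2 }, { 3 }, { 4 }, { 5 }, { 1, 2 }, { 1, 3 }, { 1, 4 }, { 1, 5 }, { 2, 3 }, { 2, 4 }, { 2, 5 }, { 3, 4 }, { 3, 5 }, { 4, 5 }, { 1, 2, 3 }, { 1, 2, 4 }, { 1, 2, 5 }, { 1, 3, 4 }, { 1, 3, 5 }, { 1, 4, 5 }, { 2, 3, 4 }, { 2, 3, 5 }, { 2, 4, 5 }, { 3, 4, 5 }, { 1, 2, 3, 4 }, { 1, 2, 3, 5 }, { 1, 2, 4, 5 }, { 1, 3, 4, 5 }, { 2, 3, 4, 5 }, Ω }

Trace:
Begin from { {}, { 5 }, { 1, 4 }, { 1, 2, 5 }, Ω } (that is, 𝒞 plus ∅ and Ω).
Iteration 1 adds 5:
  { 3, 4 }  = Ω∖{ 1, 2, 5 }
  { 1, 4, 5 }  = { 1, 4 } ∪ { 5 }
  { 2, 3, 5 }  = Ω∖{ 1, 4 }
  { 1, 2, 3, 4 }  = Ω∖{ 5 }
  { 1, 2, 4, 5 }  = { 1, 2, 5 } ∪ { 1, 4 }
  — 10 sets.
Iteration 2: 7 new —
  { 3 }  = Ω∖{ 1, 2, 4, 5 }
  { 2, 3 }  = Ω∖{ 1, 4, 5 }
  { 1, 3, 4 }  = { 3, 4 } ∪ { 1, 4 }
  { 3, 4, 5 }  = { 3, 4 } ∪ { 5 }
  { 1, 2, 3, 5 }  = { 1, 2, 5 } ∪ { 2, 3, 5 }
  { 1, 3, 4, 5 }  = { 1, 4, 5 } ∪ { 3, 4 }
  { 2, 3, 4, 5 }  = { 3, 4 } ∪ { 2, 3, 5 }
  — 17 sets.
Iteration 3. New:
  { 1 }  = Ω∖{ 2, 3, 4, 5 }
  { 2 }  = Ω∖{ 1, 3, 4, 5 }
  { 4 }  = Ω∖{ 1, 2, 3, 5 }
  { 1, 2 }  = Ω∖{ 3, 4, 5 }
  { 2, 5 }  = Ω∖{ 1, 3, 4 }
  { 3, 5 }  = { 3 } ∪ { 5 }
  { 2, 3, 4 }  = { 3, 4 } ∪ { 2, 3 }
  — 24 sets.
Iteration 4: 8 new —
  { 1, 3 }  = { 3 } ∪ { 1 }
  { 1, 5 }  = Ω∖{ 2, 3, 4 }
  { 2, 4 }  = { 2 } ∪ { 4 }
  { 4, 5 }  = { 5 } ∪ { 4 }
  { 1, 2, 3 }  = { 1, 2 } ∪ { 3 }
  { 1, 2, 4 }  = Ω∖{ 3, 5 }
  { 1, 3, 5 }  = { 3, 5 } ∪ { 1 }
  { 2, 4, 5 }  = { 2, 5 } ∪ { 4 }
  — 32 sets.
Iteration 5: no new sets; the family is a σ-algebra.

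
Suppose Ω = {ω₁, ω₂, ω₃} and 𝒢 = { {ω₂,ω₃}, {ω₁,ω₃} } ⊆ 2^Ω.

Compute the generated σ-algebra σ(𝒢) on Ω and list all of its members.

Initial family (4 sets): { {}, {ω₁,ω₃}, {ω₂,ω₃}, Ω }.
Step 1: +2 →
  {ω₁}  = {ω₂,ω₃}ᶜ
  {ω₂}  = {ω₁,ω₃}ᶜ
Step 2 adds 1:
  {ω₁,ω₂}  = {ω₂} ∪ {ω₁}
Step 3 adds 1:
  {ω₃}  = {ω₁,ω₂}ᶜ
Step 4: no new sets; the family is a σ-algebra.

|σ(𝒢)| = 8.  σ(𝒢) = { {}, {ω₁}, {ω₂}, {ω₃}, {ω₁,ω₂}, {ω₁,ω₃}, {ω₂,ω₃}, Ω }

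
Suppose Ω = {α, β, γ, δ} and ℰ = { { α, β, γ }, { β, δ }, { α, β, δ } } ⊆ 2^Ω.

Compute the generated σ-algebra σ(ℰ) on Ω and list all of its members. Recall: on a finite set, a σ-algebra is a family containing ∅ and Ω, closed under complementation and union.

Take S₀ = ℰ ∪ {∅, Ω} = { {}, { β, δ }, { α, β, γ }, { α, β, δ }, Ω }.
Step 1: +3 →
  { γ }  = { α, β, δ }ᶜ
  { δ }  = { α, β, γ }ᶜ
  { α, γ }  = { β, δ }ᶜ
  |family| = 8
Step 2: +3 →
  { γ, δ }  = { δ } ∪ { γ }
  { α, γ, δ }  = { δ } ∪ { α, γ }
  { β, γ, δ }  = { γ } ∪ { β, δ }
  |family| = 11
Step 3: 3 new —
  { α }  = { β, γ, δ }ᶜ
  { β }  = { α, γ, δ }ᶜ
  { α, β }  = { γ, δ }ᶜ
  |family| = 14
Step 4: 2 new —
  { α, δ }  = { δ } ∪ { α }
  { β, γ }  = { γ } ∪ { β }
  |family| = 16
Step 5: stable.

σ(ℰ) = { {}, { α }, { β }, { γ }, { δ }, { α, β }, { α, γ }, { α, δ }, { β, γ }, { β, δ }, { γ, δ }, { α, β, γ }, { α, β, δ }, { α, γ, δ }, { β, γ, δ }, Ω }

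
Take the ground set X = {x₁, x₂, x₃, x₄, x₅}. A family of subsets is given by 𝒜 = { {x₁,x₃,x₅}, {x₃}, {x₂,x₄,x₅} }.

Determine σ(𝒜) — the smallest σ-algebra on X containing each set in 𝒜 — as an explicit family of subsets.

Initial family (5 sets): { {}, {x₃}, {x₁,x₃,x₅}, {x₂,x₄,x₅}, X }.
Pass 1: +4 →
  {x₁,x₃}  = {x₂,x₄,x₅}ᶜ
  {x₂,x₄}  = {x₁,x₃,x₅}ᶜ
  {x₁,x₂,x₄,x₅}  = {x₃}ᶜ
  {x₂,x₃,x₄,x₅}  = {x₃} ∪ {x₂,x₄,x₅}
  (now 9)
Pass 2 (3 new):
  {x₁}  = {x₂,x₃,x₄,x₅}ᶜ
  {x₂,x₃,x₄}  = {x₃} ∪ {x₂,x₄}
  {x₁,x₂,x₃,x₄}  = {x₁,x₃} ∪ {x₂,x₄}
  (now 12)
Pass 3 (3 new):
  {x₅}  = {x₁,x₂,x₃,x₄}ᶜ
  {x₁,x₅}  = {x₂,x₃,x₄}ᶜ
  {x₁,x₂,x₄}  = {x₂,x₄} ∪ {x₁}
  (now 15)
Pass 4: +1 →
  {x₃,x₅}  = {x₁,x₂,x₄}ᶜ
  (now 16)
Pass 5: closed — nothing new.

σ(𝒜) = { {}, {x₁}, {x₃}, {x₅}, {x₁,x₃}, {x₁,x₅}, {x₂,x₄}, {x₃,x₅}, {x₁,x₂,x₄}, {x₁,x₃,x₅}, {x₂,x₃,x₄}, {x₂,x₄,x₅}, {x₁,x₂,x₃,x₄}, {x₁,x₂,x₄,x₅}, {x₂,x₃,x₄,x₅}, X }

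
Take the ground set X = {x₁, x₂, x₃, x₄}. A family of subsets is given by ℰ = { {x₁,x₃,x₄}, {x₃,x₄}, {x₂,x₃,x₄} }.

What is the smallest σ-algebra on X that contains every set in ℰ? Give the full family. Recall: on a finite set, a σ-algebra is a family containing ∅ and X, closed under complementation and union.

Take S₀ = ℰ ∪ {∅, X} = { {}, {x₃,x₄}, {x₁,x₃,x₄}, {x₂,x₃,x₄}, X }.
Pass 1: +3 →
  {x₁}  = {x₂,x₃,x₄}ᶜ
  {x₂}  = {x₁,x₃,x₄}ᶜ
  {x₁,x₂}  = {x₃,x₄}ᶜ
  [8 total]
Pass 2: stable.

Therefore σ(ℰ) = { {}, {x₁}, {x₂}, {x₁,x₂}, {x₃,x₄}, {x₁,x₃,x₄}, {x₂,x₃,x₄}, X } (|σ(ℰ)| = 8).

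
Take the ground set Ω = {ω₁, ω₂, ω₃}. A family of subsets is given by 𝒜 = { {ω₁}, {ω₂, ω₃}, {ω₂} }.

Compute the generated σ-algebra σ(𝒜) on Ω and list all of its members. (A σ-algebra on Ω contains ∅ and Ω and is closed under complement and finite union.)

σ(𝒜) = { ∅, {ω₁}, {ω₂}, {ω₃}, {ω₁, ω₂}, {ω₁, ω₃}, {ω₂, ω₃}, Ω }

Working:
Seed the family with 𝒜 together with ∅ and Ω: { ∅, {ω₁}, {ω₂}, {ω₂, ω₃}, Ω }.
Iteration 1: 2 new —
  {ω₁, ω₂}  = {ω₂} ∪ {ω₁}
  {ω₁, ω₃}  = ᶜ of {ω₂}
  [7 total]
Iteration 2: 1 new —
  {ω₃}  = ᶜ of {ω₁, ω₂}
  [8 total]
Iteration 3 adds nothing — fixpoint reached.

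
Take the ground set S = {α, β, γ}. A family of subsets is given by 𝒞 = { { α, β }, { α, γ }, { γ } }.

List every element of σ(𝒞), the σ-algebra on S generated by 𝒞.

|σ(𝒞)| = 8.  σ(𝒞) = { {  }, { α }, { β }, { γ }, { α, β }, { α, γ }, { β, γ }, S }

Derivation:
Seed the family with 𝒞 together with ∅ and S: { {  }, { γ }, { α, β }, { α, γ }, S }.
Pass 1: +1 →
  { β }  = { α, γ }ᶜ
  (now 6)
Pass 2 adds 1:
  { β, γ }  = { γ } ∪ { β }
  (now 7)
Pass 3: 1 new —
  { α }  = { β, γ }ᶜ
  (now 8)
Pass 4: no new sets; the family is a σ-algebra.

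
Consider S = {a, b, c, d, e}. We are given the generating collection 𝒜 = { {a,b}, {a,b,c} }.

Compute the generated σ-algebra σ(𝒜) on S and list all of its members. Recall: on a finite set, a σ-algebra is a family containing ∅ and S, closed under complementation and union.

σ(𝒜) = { ∅, {c}, {a,b}, {d,e}, {a,b,c}, {c,d,e}, {a,b,d,e}, S }

Trace:
Begin from { ∅, {a,b}, {a,b,c}, S } (that is, 𝒜 plus ∅ and S).
Step 1: 2 new —
  {d,e}  = {a,b,c}ᶜ
  {c,d,e}  = {a,b}ᶜ
  (now 6)
Step 2 adds 1:
  {a,b,d,e}  = {d,e} ∪ {a,b}
  (now 7)
Step 3: +1 →
  {c}  = {a,b,d,e}ᶜ
  (now 8)
Step 4: already closed under ᶜ and ∪.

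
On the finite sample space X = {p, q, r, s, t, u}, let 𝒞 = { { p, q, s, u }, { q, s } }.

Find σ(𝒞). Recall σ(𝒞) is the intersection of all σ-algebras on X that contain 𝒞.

Seed the family with 𝒞 together with ∅ and X: { {}, { q, s }, { p, q, s, u }, X }.
Step 1 adds 2:
  { r, t }  = ᶜ of { p, q, s, u }
  { p, r, t, u }  = ᶜ of { q, s }
  — 6 sets.
Step 2. New:
  { q, r, s, t }  = { r, t } ∪ { q, s }
  — 7 sets.
Step 3: 1 new —
  { p, u }  = ᶜ of { q, r, s, t }
  — 8 sets.
Step 4: already closed under ᶜ and ∪.

Therefore σ(𝒞) = { {}, { p, u }, { q, s }, { r, t }, { p, q, s, u }, { p, r, t, u }, { q, r, s, t }, X } (|σ(𝒞)| = 8).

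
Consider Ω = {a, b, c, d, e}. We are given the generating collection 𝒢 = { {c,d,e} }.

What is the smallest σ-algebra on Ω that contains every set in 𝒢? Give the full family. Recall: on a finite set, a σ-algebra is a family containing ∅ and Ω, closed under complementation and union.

|σ(𝒢)| = 4.  σ(𝒢) = { {}, {a,b}, {c,d,e}, Ω }

Trace:
Initial family (3 sets): { {}, {c,d,e}, Ω }.
Step 1: 1 new —
  {a,b}  = ᶜ of {c,d,e}
  (now 4)
Step 2 adds nothing — fixpoint reached.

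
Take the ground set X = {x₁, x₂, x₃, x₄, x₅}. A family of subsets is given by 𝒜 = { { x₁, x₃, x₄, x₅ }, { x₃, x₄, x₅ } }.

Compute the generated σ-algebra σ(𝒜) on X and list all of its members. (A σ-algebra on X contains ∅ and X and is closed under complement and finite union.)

Answer: σ(𝒜) = { {}, { x₁ }, { x₂ }, { x₁, x₂ }, { x₃, x₄, x₅ }, { x₁, x₃, x₄, x₅ }, { x₂, x₃, x₄, x₅ }, X }

Trace:
Take S₀ = 𝒜 ∪ {∅, X} = { {}, { x₃, x₄, x₅ }, { x₁, x₃, x₄, x₅ }, X }.
Pass 1: 2 new —
  { x₂ }  = complement { x₁, x₃, x₄, x₅ }
  { x₁, x₂ }  = complement { x₃, x₄, x₅ }
  |family| = 6
Pass 2. New:
  { x₂, x₃, x₄, x₅ }  = { x₃, x₄, x₅ } ∪ { x₂ }
  |family| = 7
Pass 3. New:
  { x₁ }  = complement { x₂, x₃, x₄, x₅ }
  |family| = 8
Pass 4: already closed under ᶜ and ∪.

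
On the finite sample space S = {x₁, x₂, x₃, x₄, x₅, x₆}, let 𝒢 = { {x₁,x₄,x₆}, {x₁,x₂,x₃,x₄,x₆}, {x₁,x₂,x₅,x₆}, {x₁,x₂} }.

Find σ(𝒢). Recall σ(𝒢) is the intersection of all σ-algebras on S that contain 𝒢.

σ(𝒢) (64 sets): { {}, {x₁}, {x₂}, {x₃}, {x₄}, {x₅}, {x₆}, {x₁,x₂}, {x₁,x₃}, {x₁,x₄}, {x₁,x₅}, {x₁,x₆}, {x₂,x₃}, {x₂,x₄}, {x₂,x₅}, {x₂,x₆}, {x₃,x₄}, {x₃,x₅}, {x₃,x₆}, {x₄,x₅}, {x₄,x₆}, {x₅,x₆}, {x₁,x₂,x₃}, {x₁,x₂,x₄}, {x₁,x₂,x₅}, {x₁,x₂,x₆}, {x₁,x₃,x₄}, {x₁,x₃,x₅}, {x₁,x₃,x₆}, {x₁,x₄,x₅}, {x₁,x₄,x₆}, {x₁,x₅,x₆}, {x₂,x₃,x₄}, {x₂,x₃,x₅}, {x₂,x₃,x₆}, {x₂,x₄,x₅}, {x₂,x₄,x₆}, {x₂,x₅,x₆}, {x₃,x₄,x₅}, {x₃,x₄,x₆}, {x₃,x₅,x₆}, {x₄,x₅,x₆}, {x₁,x₂,x₃,x₄}, {x₁,x₂,x₃,x₅}, {x₁,x₂,x₃,x₆}, {x₁,x₂,x₄,x₅}, {x₁,x₂,x₄,x₆}, {x₁,x₂,x₅,x₆}, {x₁,x₃,x₄,x₅}, {x₁,x₃,x₄,x₆}, {x₁,x₃,x₅,x₆}, {x₁,x₄,x₅,x₆}, {x₂,x₃,x₄,x₅}, {x₂,x₃,x₄,x₆}, {x₂,x₃,x₅,x₆}, {x₂,x₄,x₅,x₆}, {x₃,x₄,x₅,x₆}, {x₁,x₂,x₃,x₄,x₅}, {x₁,x₂,x₃,x₄,x₆}, {x₁,x₂,x₃,x₅,x₆}, {x₁,x₂,x₄,x₅,x₆}, {x₁,x₃,x₄,x₅,x₆}, {x₂,x₃,x₄,x₅,x₆}, S }

Check:
Start: 𝒢 ∪ {∅, S} = { {}, {x₁,x₂}, {x₁,x₄,x₆}, {x₁,x₂,x₅,x₆}, {x₁,x₂,x₃,x₄,x₆}, S }.
Step 1: 6 new —
  {x₅}  = complement {x₁,x₂,x₃,x₄,x₆}
  {x₃,x₄}  = complement {x₁,x₂,x₅,x₆}
  {x₂,x₃,x₅}  = complement {x₁,x₄,x₆}
  {x₁,x₂,x₄,x₆}  = {x₁,x₂} ∪ {x₁,x₄,x₆}
  {x₃,x₄,x₅,x₆}  = complement {x₁,x₂}
  {x₁,x₂,x₄,x₅,x₆}  = {x₁,x₄,x₆} ∪ {x₁,x₂,x₅,x₆}
  — 12 sets.
Step 2: +12 →
  {x₃}  = complement {x₁,x₂,x₄,x₅,x₆}
  {x₃,x₅}  = complement {x₁,x₂,x₄,x₆}
  {x₁,x₂,x₅}  = {x₁,x₂} ∪ {x₅}
  {x₃,x₄,x₅}  = {x₃,x₄} ∪ {x₅}
  {x₁,x₂,x₃,x₄}  = {x₃,x₄} ∪ {x₁,x₂}
  {x₁,x₂,x₃,x₅}  = {x₁,x₂} ∪ {x₂,x₃,x₅}
  {x₁,x₃,x₄,x₆}  = {x₃,x₄} ∪ {x₁,x₄,x₆}
  {x₁,x₄,x₅,x₆}  = {x₁,x₄,x₆} ∪ {x₅}
  {x₂,x₃,x₄,x₅}  = {x₃,x₄} ∪ {x₂,x₃,x₅}
  {x₁,x₂,x₃,x₅,x₆}  = {x₂,x₃,x₅} ∪ {x₁,x₂,x₅,x₆}
  {x₁,x₃,x₄,x₅,x₆}  = {x₃,x₄,x₅,x₆} ∪ {x₁,x₄,x₆}
  {x₂,x₃,x₄,x₅,x₆}  = {x₃,x₄,x₅,x₆} ∪ {x₂,x₃,x₅}
  — 24 sets.
Step 3 (12 new):
  {x₁}  = complement {x₂,x₃,x₄,x₅,x₆}
  {x₂}  = complement {x₁,x₃,x₄,x₅,x₆}
  {x₄}  = complement {x₁,x₂,x₃,x₅,x₆}
  {x₁,x₆}  = complement {x₂,x₃,x₄,x₅}
  {x₂,x₃}  = complement {x₁,x₄,x₅,x₆}
  {x₂,x₅}  = complement {x₁,x₃,x₄,x₆}
  {x₄,x₆}  = complement {x₁,x₂,x₃,x₅}
  {x₅,x₆}  = complement {x₁,x₂,x₃,x₄}
  {x₁,x₂,x₃}  = {x₁,x₂} ∪ {x₃}
  {x₁,x₂,x₆}  = complement {x₃,x₄,x₅}
  {x₃,x₄,x₆}  = complement {x₁,x₂,x₅}
  {x₁,x₂,x₃,x₄,x₅}  = {x₃,x₄,x₅} ∪ {x₁,x₂}
  — 36 sets.
Step 4: 24 new —
  {x₆}  = complement {x₁,x₂,x₃,x₄,x₅}
  {x₁,x₃}  = {x₁} ∪ {x₃}
  {x₁,x₄}  = {x₁} ∪ {x₄}
  {x₁,x₅}  = {x₁} ∪ {x₅}
  {x₂,x₄}  = {x₂} ∪ {x₄}
  {x₄,x₅}  = {x₅} ∪ {x₄}
  {x₁,x₂,x₄}  = {x₁,x₂} ∪ {x₄}
  {x₁,x₃,x₄}  = {x₃,x₄} ∪ {x₁}
  {x₁,x₃,x₅}  = {x₁} ∪ {x₃,x₅}
  {x₁,x₃,x₆}  = {x₁,x₆} ∪ {x₃}
  {x₁,x₅,x₆}  = {x₅,x₆} ∪ {x₁}
  {x₂,x₃,x₄}  = {x₃,x₄} ∪ {x₂}
  {x₂,x₄,x₅}  = {x₂,x₅} ∪ {x₄}
  {x₂,x₄,x₆}  = {x₂} ∪ {x₄,x₆}
  {x₂,x₅,x₆}  = {x₂,x₅} ∪ {x₅,x₆}
  {x₃,x₅,x₆}  = {x₅,x₆} ∪ {x₃}
  {x₄,x₅,x₆}  = complement {x₁,x₂,x₃}
  {x₁,x₂,x₃,x₆}  = {x₁,x₂,x₃} ∪ {x₁,x₆}
  {x₁,x₂,x₄,x₅}  = {x₁,x₂,x₅} ∪ {x₄}
  {x₁,x₃,x₄,x₅}  = {x₃,x₄,x₅} ∪ {x₁}
  {x₁,x₃,x₅,x₆}  = {x₁,x₆} ∪ {x₃,x₅}
  {x₂,x₃,x₄,x₆}  = {x₂} ∪ {x₃,x₄,x₆}
  {x₂,x₃,x₅,x₆}  = {x₅,x₆} ∪ {x₂,x₃,x₅}
  {x₂,x₄,x₅,x₆}  = {x₂,x₅} ∪ {x₄,x₆}
  — 60 sets.
Step 5: 4 new —
  {x₂,x₆}  = complement {x₁,x₃,x₄,x₅}
  {x₃,x₆}  = complement {x₁,x₂,x₄,x₅}
  {x₁,x₄,x₅}  = {x₄,x₅} ∪ {x₁,x₄}
  {x₂,x₃,x₆}  = {x₆} ∪ {x₂,x₃}
  — 64 sets.
Step 6 adds nothing — fixpoint reached.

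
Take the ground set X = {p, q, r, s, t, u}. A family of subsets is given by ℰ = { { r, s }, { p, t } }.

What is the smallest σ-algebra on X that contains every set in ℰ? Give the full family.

σ(ℰ) (8 sets): { {  }, { p, t }, { q, u }, { r, s }, { p, q, t, u }, { p, r, s, t }, { q, r, s, u }, X }

Working:
Initial family (4 sets): { {  }, { p, t }, { r, s }, X }.
Step 1: 3 new —
  { p, q, t, u }  = X∖{ r, s }
  { p, r, s, t }  = { r, s } ∪ { p, t }
  { q, r, s, u }  = X∖{ p, t }
  |family| = 7
Step 2. New:
  { q, u }  = X∖{ p, r, s, t }
  |family| = 8
Step 3: closed — nothing new.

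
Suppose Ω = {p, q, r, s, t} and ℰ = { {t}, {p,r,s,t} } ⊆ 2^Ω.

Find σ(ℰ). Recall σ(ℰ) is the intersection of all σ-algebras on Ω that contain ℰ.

Take S₀ = ℰ ∪ {∅, Ω} = { {}, {t}, {p,r,s,t}, Ω }.
Pass 1: 2 new —
  {q}  = ᶜ of {p,r,s,t}
  {p,q,r,s}  = ᶜ of {t}
  [6 total]
Pass 2 (1 new):
  {q,t}  = {q} ∪ {t}
  [7 total]
Pass 3 (1 new):
  {p,r,s}  = ᶜ of {q,t}
  [8 total]
Pass 4: stable.

Therefore σ(ℰ) = { {}, {q}, {t}, {q,t}, {p,r,s}, {p,q,r,s}, {p,r,s,t}, Ω } (|σ(ℰ)| = 8).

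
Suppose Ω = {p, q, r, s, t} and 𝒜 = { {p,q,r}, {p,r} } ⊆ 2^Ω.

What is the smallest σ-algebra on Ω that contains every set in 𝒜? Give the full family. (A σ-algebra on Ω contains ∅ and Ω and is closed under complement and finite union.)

Take S₀ = 𝒜 ∪ {∅, Ω} = { {}, {p,r}, {p,q,r}, Ω }.
Round 1: +2 →
  {s,t}  = Ω∖{p,q,r}
  {q,s,t}  = Ω∖{p,r}
  (now 6)
Round 2 adds 1:
  {p,r,s,t}  = {s,t} ∪ {p,r}
  (now 7)
Round 3. New:
  {q}  = Ω∖{p,r,s,t}
  (now 8)
Round 4: closed — nothing new.

σ(𝒜) = { {}, {q}, {p,r}, {s,t}, {p,q,r}, {q,s,t}, {p,r,s,t}, Ω }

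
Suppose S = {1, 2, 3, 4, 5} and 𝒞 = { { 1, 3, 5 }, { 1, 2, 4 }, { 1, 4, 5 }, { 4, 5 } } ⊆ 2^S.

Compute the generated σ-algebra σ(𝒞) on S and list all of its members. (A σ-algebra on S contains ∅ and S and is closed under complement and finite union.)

|σ(𝒞)| = 32.  σ(𝒞) = { {}, { 1 }, { 2 }, { 3 }, { 4 }, { 5 }, { 1, 2 }, { 1, 3 }, { 1, 4 }, { 1, 5 }, { 2, 3 }, { 2, 4 }, { 2, 5 }, { 3, 4 }, { 3, 5 }, { 4, 5 }, { 1, 2, 3 }, { 1, 2, 4 }, { 1, 2, 5 }, { 1, 3, 4 }, { 1, 3, 5 }, { 1, 4, 5 }, { 2, 3, 4 }, { 2, 3, 5 }, { 2, 4, 5 }, { 3, 4, 5 }, { 1, 2, 3, 4 }, { 1, 2, 3, 5 }, { 1, 2, 4, 5 }, { 1, 3, 4, 5 }, { 2, 3, 4, 5 }, S }

Derivation:
Begin from { {}, { 4, 5 }, { 1, 2, 4 }, { 1, 3, 5 }, { 1, 4, 5 }, S } (that is, 𝒞 plus ∅ and S).
Step 1: 6 new —
  { 2, 3 }  = complement { 1, 4, 5 }
  { 2, 4 }  = complement { 1, 3, 5 }
  { 3, 5 }  = complement { 1, 2, 4 }
  { 1, 2, 3 }  = complement { 4, 5 }
  { 1, 2, 4, 5 }  = { 1, 4, 5 } ∪ { 1, 2, 4 }
  { 1, 3, 4, 5 }  = { 1, 4, 5 } ∪ { 1, 3, 5 }
  — 12 sets.
Step 2: +9 →
  { 2 }  = complement { 1, 3, 4, 5 }
  { 3 }  = complement { 1, 2, 4, 5 }
  { 2, 3, 4 }  = { 2, 3 } ∪ { 2, 4 }
  { 2, 3, 5 }  = { 2, 3 } ∪ { 3, 5 }
  { 2, 4, 5 }  = { 4, 5 } ∪ { 2, 4 }
  { 3, 4, 5 }  = { 4, 5 } ∪ { 3, 5 }
  { 1, 2, 3, 4 }  = { 1, 2, 3 } ∪ { 1, 2, 4 }
  { 1, 2, 3, 5 }  = { 1, 2, 3 } ∪ { 1, 3, 5 }
  { 2, 3, 4, 5 }  = { 4, 5 } ∪ { 2, 3 }
  — 21 sets.
Step 3 (7 new):
  { 1 }  = complement { 2, 3, 4, 5 }
  { 4 }  = complement { 1, 2, 3, 5 }
  { 5 }  = complement { 1, 2, 3, 4 }
  { 1, 2 }  = complement { 3, 4, 5 }
  { 1, 3 }  = complement { 2, 4, 5 }
  { 1, 4 }  = complement { 2, 3, 5 }
  { 1, 5 }  = complement { 2, 3, 4 }
  — 28 sets.
Step 4 adds 4:
  { 2, 5 }  = { 2 } ∪ { 5 }
  { 3, 4 }  = { 3 } ∪ { 4 }
  { 1, 2, 5 }  = { 1, 2 } ∪ { 5 }
  { 1, 3, 4 }  = { 3 } ∪ { 1, 4 }
  — 32 sets.
Step 5: closed — nothing new.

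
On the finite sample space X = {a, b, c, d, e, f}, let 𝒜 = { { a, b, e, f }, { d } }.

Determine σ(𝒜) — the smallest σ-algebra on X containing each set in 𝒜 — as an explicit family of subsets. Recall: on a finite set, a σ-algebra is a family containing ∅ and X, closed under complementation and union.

σ(𝒜) = { {  }, { c }, { d }, { c, d }, { a, b, e, f }, { a, b, c, e, f }, { a, b, d, e, f }, X }

Trace:
Begin from { {  }, { d }, { a, b, e, f }, X } (that is, 𝒜 plus ∅ and X).
Pass 1 (3 new):
  { c, d }  = X∖{ a, b, e, f }
  { a, b, c, e, f }  = X∖{ d }
  { a, b, d, e, f }  = { d } ∪ { a, b, e, f }
  — 7 sets.
Pass 2: +1 →
  { c }  = X∖{ a, b, d, e, f }
  — 8 sets.
After Pass 3 the family is unchanged; done.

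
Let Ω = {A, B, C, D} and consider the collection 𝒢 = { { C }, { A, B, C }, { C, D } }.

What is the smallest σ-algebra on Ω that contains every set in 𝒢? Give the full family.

Begin from { {}, { C }, { C, D }, { A, B, C }, Ω } (that is, 𝒢 plus ∅ and Ω).
Step 1. New:
  { D }  = complement { A, B, C }
  { A, B }  = complement { C, D }
  { A, B, D }  = complement { C }
  [8 total]
Step 2: stable.

σ(𝒢) = { {}, { C }, { D }, { A, B }, { C, D }, { A, B, C }, { A, B, D }, Ω }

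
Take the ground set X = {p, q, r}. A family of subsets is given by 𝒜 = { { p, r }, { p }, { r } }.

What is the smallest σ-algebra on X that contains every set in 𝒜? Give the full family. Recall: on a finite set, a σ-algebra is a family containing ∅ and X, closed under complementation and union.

Answer: σ(𝒜) = { {}, { p }, { q }, { r }, { p, q }, { p, r }, { q, r }, X }

Trace:
Take S₀ = 𝒜 ∪ {∅, X} = { {}, { p }, { r }, { p, r }, X }.
Pass 1. New:
  { q }  = { p, r }ᶜ
  { p, q }  = { r }ᶜ
  { q, r }  = { p }ᶜ
After Pass 2 the family is unchanged; done.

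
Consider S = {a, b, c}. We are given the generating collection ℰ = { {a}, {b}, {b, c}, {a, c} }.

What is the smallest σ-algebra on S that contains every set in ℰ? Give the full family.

Initial family (6 sets): { {}, {a}, {b}, {a, c}, {b, c}, S }.
Iteration 1. New:
  {a, b}  = {b} ∪ {a}
  [7 total]
Iteration 2: 1 new —
  {c}  = ᶜ of {a, b}
  [8 total]
Iteration 3: already closed under ᶜ and ∪.

Hence σ(ℰ) has 8 members: { {}, {a}, {b}, {c}, {a, b}, {a, c}, {b, c}, S }.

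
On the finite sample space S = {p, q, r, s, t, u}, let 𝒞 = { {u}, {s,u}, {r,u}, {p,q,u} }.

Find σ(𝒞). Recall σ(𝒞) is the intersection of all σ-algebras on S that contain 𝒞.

Start: 𝒞 ∪ {∅, S} = { {}, {u}, {r,u}, {s,u}, {p,q,u}, S }.
Iteration 1 (7 new):
  {r,s,t}  = {p,q,u}ᶜ
  {r,s,u}  = {r,u} ∪ {s,u}
  {p,q,r,t}  = {s,u}ᶜ
  {p,q,r,u}  = {r,u} ∪ {p,q,u}
  {p,q,s,t}  = {r,u}ᶜ
  {p,q,s,u}  = {p,q,u} ∪ {s,u}
  {p,q,r,s,t}  = {u}ᶜ
  |family| = 13
Iteration 2. New:
  {r,t}  = {p,q,s,u}ᶜ
  {s,t}  = {p,q,r,u}ᶜ
  {p,q,t}  = {r,s,u}ᶜ
  {r,s,t,u}  = {r,s,t} ∪ {u}
  {p,q,r,s,u}  = {p,q,s,u} ∪ {p,q,r,u}
  {p,q,r,t,u}  = {u} ∪ {p,q,r,t}
  {p,q,s,t,u}  = {p,q,s,u} ∪ {p,q,s,t}
  |family| = 20
Iteration 3 (7 new):
  {r}  = {p,q,s,t,u}ᶜ
  {s}  = {p,q,r,t,u}ᶜ
  {t}  = {p,q,r,s,u}ᶜ
  {p,q}  = {r,s,t,u}ᶜ
  {r,t,u}  = {r,t} ∪ {u}
  {s,t,u}  = {s,t} ∪ {s,u}
  {p,q,t,u}  = {u} ∪ {p,q,t}
  |family| = 27
Iteration 4. New:
  {r,s}  = {p,q,t,u}ᶜ
  {t,u}  = {u} ∪ {t}
  {p,q,r}  = {s,t,u}ᶜ
  {p,q,s}  = {r,t,u}ᶜ
  |family| = 31
Iteration 5. New:
  {p,q,r,s}  = {t,u}ᶜ
  |family| = 32
Iteration 6 adds nothing — fixpoint reached.

|σ(𝒞)| = 32.  σ(𝒞) = { {}, {r}, {s}, {t}, {u}, {p,q}, {r,s}, {r,t}, {r,u}, {s,t}, {s,u}, {t,u}, {p,q,r}, {p,q,s}, {p,q,t}, {p,q,u}, {r,s,t}, {r,s,u}, {r,t,u}, {s,t,u}, {p,q,r,s}, {p,q,r,t}, {p,q,r,u}, {p,q,s,t}, {p,q,s,u}, {p,q,t,u}, {r,s,t,u}, {p,q,r,s,t}, {p,q,r,s,u}, {p,q,r,t,u}, {p,q,s,t,u}, S }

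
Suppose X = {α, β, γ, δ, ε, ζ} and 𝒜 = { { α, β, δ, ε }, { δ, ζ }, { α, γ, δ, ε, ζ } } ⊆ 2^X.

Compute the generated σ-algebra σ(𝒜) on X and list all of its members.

σ(𝒜) = { {  }, { β }, { γ }, { δ }, { ζ }, { α, ε }, { β, γ }, { β, δ }, { β, ζ }, { γ, δ }, { γ, ζ }, { δ, ζ }, { α, β, ε }, { α, γ, ε }, { α, δ, ε }, { α, ε, ζ }, { β, γ, δ }, { β, γ, ζ }, { β, δ, ζ }, { γ, δ, ζ }, { α, β, γ, ε }, { α, β, δ, ε }, { α, β, ε, ζ }, { α, γ, δ, ε }, { α, γ, ε, ζ }, { α, δ, ε, ζ }, { β, γ, δ, ζ }, { α, β, γ, δ, ε }, { α, β, γ, ε, ζ }, { α, β, δ, ε, ζ }, { α, γ, δ, ε, ζ }, X }

Working:
Start: 𝒜 ∪ {∅, X} = { {  }, { δ, ζ }, { α, β, δ, ε }, { α, γ, δ, ε, ζ }, X }.
Iteration 1 adds 4:
  { β }  = X∖{ α, γ, δ, ε, ζ }
  { γ, ζ }  = X∖{ α, β, δ, ε }
  { α, β, γ, ε }  = X∖{ δ, ζ }
  { α, β, δ, ε, ζ }  = { δ, ζ } ∪ { α, β, δ, ε }
Iteration 2: 6 new —
  { γ }  = X∖{ α, β, δ, ε, ζ }
  { β, γ, ζ }  = { β } ∪ { γ, ζ }
  { β, δ, ζ }  = { β } ∪ { δ, ζ }
  { γ, δ, ζ }  = { γ, ζ } ∪ { δ, ζ }
  { α, β, γ, δ, ε }  = { α, β, δ, ε } ∪ { α, β, γ, ε }
  { α, β, γ, ε, ζ }  = { γ, ζ } ∪ { α, β, γ, ε }
Iteration 3: +7 →
  { δ }  = X∖{ α, β, γ, ε, ζ }
  { ζ }  = X∖{ α, β, γ, δ, ε }
  { β, γ }  = { γ } ∪ { β }
  { α, β, ε }  = X∖{ γ, δ, ζ }
  { α, γ, ε }  = X∖{ β, δ, ζ }
  { α, δ, ε }  = X∖{ β, γ, ζ }
  { β, γ, δ, ζ }  = { γ } ∪ { β, δ, ζ }
Iteration 4. New:
  { α, ε }  = X∖{ β, γ, δ, ζ }
  { β, δ }  = { β } ∪ { δ }
  { β, ζ }  = { β } ∪ { ζ }
  { γ, δ }  = { γ } ∪ { δ }
  { β, γ, δ }  = { β, γ } ∪ { δ }
  { α, β, ε, ζ }  = { ζ } ∪ { α, β, ε }
  { α, γ, δ, ε }  = { α, γ, ε } ∪ { α, δ, ε }
  { α, γ, ε, ζ }  = { α, γ, ε } ∪ { ζ }
  { α, δ, ε, ζ }  = X∖{ β, γ }
Iteration 5 adds 1:
  { α, ε, ζ }  = X∖{ β, γ, δ }
Iteration 6: closed — nothing new.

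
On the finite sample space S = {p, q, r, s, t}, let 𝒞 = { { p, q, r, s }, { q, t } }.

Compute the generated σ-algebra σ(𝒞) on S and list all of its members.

Answer: σ(𝒞) = { {  }, { q }, { t }, { q, t }, { p, r, s }, { p, q, r, s }, { p, r, s, t }, S }

Derivation:
Begin from { {  }, { q, t }, { p, q, r, s }, S } (that is, 𝒞 plus ∅ and S).
Pass 1. New:
  { t }  = complement { p, q, r, s }
  { p, r, s }  = complement { q, t }
Pass 2. New:
  { p, r, s, t }  = { p, r, s } ∪ { t }
Pass 3 adds 1:
  { q }  = complement { p, r, s, t }
Pass 4: already closed under ᶜ and ∪.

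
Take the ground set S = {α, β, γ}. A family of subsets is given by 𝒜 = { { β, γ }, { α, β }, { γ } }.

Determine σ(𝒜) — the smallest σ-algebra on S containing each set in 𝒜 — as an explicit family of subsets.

Seed the family with 𝒜 together with ∅ and S: { {}, { γ }, { α, β }, { β, γ }, S }.
Iteration 1: 1 new —
  { α }  = ᶜ of { β, γ }
  |family| = 6
Iteration 2: +1 →
  { α, γ }  = { γ } ∪ { α }
  |family| = 7
Iteration 3: +1 →
  { β }  = ᶜ of { α, γ }
  |family| = 8
Iteration 4: closed — nothing new.

Therefore σ(𝒜) = { {}, { α }, { β }, { γ }, { α, β }, { α, γ }, { β, γ }, S } (|σ(𝒜)| = 8).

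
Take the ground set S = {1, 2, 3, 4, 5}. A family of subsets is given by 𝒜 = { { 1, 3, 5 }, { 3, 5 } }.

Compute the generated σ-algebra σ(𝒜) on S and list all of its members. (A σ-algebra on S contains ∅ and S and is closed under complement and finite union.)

Start: 𝒜 ∪ {∅, S} = { ∅, { 3, 5 }, { 1, 3, 5 }, S }.
Pass 1 adds 2:
  { 2, 4 }  = { 1, 3, 5 }ᶜ
  { 1, 2, 4 }  = { 3, 5 }ᶜ
  |family| = 6
Pass 2. New:
  { 2, 3, 4, 5 }  = { 3, 5 } ∪ { 2, 4 }
  |family| = 7
Pass 3 (1 new):
  { 1 }  = { 2, 3, 4, 5 }ᶜ
  |family| = 8
Pass 4: already closed under ᶜ and ∪.

Therefore σ(𝒜) = { ∅, { 1 }, { 2, 4 }, { 3, 5 }, { 1, 2, 4 }, { 1, 3, 5 }, { 2, 3, 4, 5 }, S } (|σ(𝒜)| = 8).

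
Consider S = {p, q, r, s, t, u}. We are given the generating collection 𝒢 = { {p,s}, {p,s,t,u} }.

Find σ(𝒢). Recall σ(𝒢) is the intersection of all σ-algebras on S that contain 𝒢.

Begin from { {}, {p,s}, {p,s,t,u}, S } (that is, 𝒢 plus ∅ and S).
Pass 1. New:
  {q,r}  = ᶜ of {p,s,t,u}
  {q,r,t,u}  = ᶜ of {p,s}
  |family| = 6
Pass 2. New:
  {p,q,r,s}  = {q,r} ∪ {p,s}
  |family| = 7
Pass 3: 1 new —
  {t,u}  = ᶜ of {p,q,r,s}
  |family| = 8
Pass 4: no new sets; the family is a σ-algebra.

Therefore σ(𝒢) = { {}, {p,s}, {q,r}, {t,u}, {p,q,r,s}, {p,s,t,u}, {q,r,t,u}, S } (|σ(𝒢)| = 8).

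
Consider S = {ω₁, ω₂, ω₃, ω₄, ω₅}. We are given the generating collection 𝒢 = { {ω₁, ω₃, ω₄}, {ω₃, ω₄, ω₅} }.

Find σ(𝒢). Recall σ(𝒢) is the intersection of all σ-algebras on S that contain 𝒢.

σ(𝒢) (16 sets): { {}, {ω₁}, {ω₂}, {ω₅}, {ω₁, ω₂}, {ω₁, ω₅}, {ω₂, ω₅}, {ω₃, ω₄}, {ω₁, ω₂, ω₅}, {ω₁, ω₃, ω₄}, {ω₂, ω₃, ω₄}, {ω₃, ω₄, ω₅}, {ω₁, ω₂, ω₃, ω₄}, {ω₁, ω₃, ω₄, ω₅}, {ω₂, ω₃, ω₄, ω₅}, S }

Derivation:
Start: 𝒢 ∪ {∅, S} = { {}, {ω₁, ω₃, ω₄}, {ω₃, ω₄, ω₅}, S }.
Pass 1: +3 →
  {ω₁, ω₂}  = ᶜ of {ω₃, ω₄, ω₅}
  {ω₂, ω₅}  = ᶜ of {ω₁, ω₃, ω₄}
  {ω₁, ω₃, ω₄, ω₅}  = {ω₃, ω₄, ω₅} ∪ {ω₁, ω₃, ω₄}
  |family| = 7
Pass 2 adds 4:
  {ω₂}  = ᶜ of {ω₁, ω₃, ω₄, ω₅}
  {ω₁, ω₂, ω₅}  = {ω₂, ω₅} ∪ {ω₁, ω₂}
  {ω₁, ω₂, ω₃, ω₄}  = {ω₁, ω₃, ω₄} ∪ {ω₁, ω₂}
  {ω₂, ω₃, ω₄, ω₅}  = {ω₂, ω₅} ∪ {ω₃, ω₄, ω₅}
  |family| = 11
Pass 3 adds 3:
  {ω₁}  = ᶜ of {ω₂, ω₃, ω₄, ω₅}
  {ω₅}  = ᶜ of {ω₁, ω₂, ω₃, ω₄}
  {ω₃, ω₄}  = ᶜ of {ω₁, ω₂, ω₅}
  |family| = 14
Pass 4: 2 new —
  {ω₁, ω₅}  = {ω₅} ∪ {ω₁}
  {ω₂, ω₃, ω₄}  = {ω₃, ω₄} ∪ {ω₂}
  |family| = 16
Pass 5: stable.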